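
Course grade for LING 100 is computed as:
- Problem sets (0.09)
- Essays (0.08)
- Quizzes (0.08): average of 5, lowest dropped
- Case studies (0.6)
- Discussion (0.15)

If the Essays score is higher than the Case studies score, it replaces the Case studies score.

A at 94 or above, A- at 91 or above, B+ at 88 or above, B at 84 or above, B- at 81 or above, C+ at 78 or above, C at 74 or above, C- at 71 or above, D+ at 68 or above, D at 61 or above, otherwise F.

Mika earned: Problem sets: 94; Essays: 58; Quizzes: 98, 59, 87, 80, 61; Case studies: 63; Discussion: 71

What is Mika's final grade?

Quizzes: drop 59 → average of remaining 4 = 326/4 = 81.5
Essays (58) ≤ Case studies (63), so Case studies stays at 63.
Weighted total:
  Problem sets 94 × 0.09 = 8.46
  Essays 58 × 0.08 = 4.64
  Quizzes 81.5 × 0.08 = 6.52
  Case studies 63 × 0.6 = 37.8
  Discussion 71 × 0.15 = 10.65
Sum = 68.07
68.07 is ≥ 68 and < 71 → D+

D+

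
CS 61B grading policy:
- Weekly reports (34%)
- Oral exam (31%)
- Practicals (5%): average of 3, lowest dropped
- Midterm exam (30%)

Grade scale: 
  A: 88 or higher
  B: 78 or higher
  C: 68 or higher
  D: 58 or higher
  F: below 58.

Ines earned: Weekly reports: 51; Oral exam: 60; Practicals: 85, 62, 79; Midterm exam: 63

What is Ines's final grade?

D

Practicals: drop 62 → average of remaining 2 = 164/2 = 82
Weighted total:
  Weekly reports 51 × 0.34 = 17.34
  Oral exam 60 × 0.31 = 18.6
  Practicals 82 × 0.05 = 4.1
  Midterm exam 63 × 0.3 = 18.9
Sum = 58.94
58.94 is ≥ 58 and < 68 → D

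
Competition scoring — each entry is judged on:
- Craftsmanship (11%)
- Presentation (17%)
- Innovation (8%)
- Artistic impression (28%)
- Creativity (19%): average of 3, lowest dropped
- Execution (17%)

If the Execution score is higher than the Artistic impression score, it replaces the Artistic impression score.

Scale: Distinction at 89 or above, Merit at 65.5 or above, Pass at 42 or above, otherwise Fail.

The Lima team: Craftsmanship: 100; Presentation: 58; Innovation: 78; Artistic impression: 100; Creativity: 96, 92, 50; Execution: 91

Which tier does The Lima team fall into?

Creativity: drop 50 → average of remaining 2 = 188/2 = 94
Execution (91) ≤ Artistic impression (100), so Artistic impression stays at 100.
Weighted total:
  Craftsmanship 100 × 0.11 = 11
  Presentation 58 × 0.17 = 9.86
  Innovation 78 × 0.08 = 6.24
  Artistic impression 100 × 0.28 = 28
  Creativity 94 × 0.19 = 17.86
  Execution 91 × 0.17 = 15.47
Sum = 88.43
88.43 is ≥ 65.5 and < 89 → Merit

Merit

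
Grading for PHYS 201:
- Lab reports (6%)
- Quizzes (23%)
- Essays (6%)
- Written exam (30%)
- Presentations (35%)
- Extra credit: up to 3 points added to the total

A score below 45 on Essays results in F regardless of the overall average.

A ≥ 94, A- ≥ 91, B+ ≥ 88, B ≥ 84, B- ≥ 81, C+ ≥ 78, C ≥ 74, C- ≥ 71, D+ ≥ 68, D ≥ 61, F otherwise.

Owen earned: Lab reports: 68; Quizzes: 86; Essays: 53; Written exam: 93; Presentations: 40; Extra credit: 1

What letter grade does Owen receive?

D+

Essays score 53 ≥ 45: minimum met.
Weighted total:
  Lab reports 68 × 0.06 = 4.08
  Quizzes 86 × 0.23 = 19.78
  Essays 53 × 0.06 = 3.18
  Written exam 93 × 0.3 = 27.9
  Presentations 40 × 0.35 = 14
Sum = 68.94
Extra credit: 68.94 + 1 = 69.94
69.94 is ≥ 68 and < 71 → D+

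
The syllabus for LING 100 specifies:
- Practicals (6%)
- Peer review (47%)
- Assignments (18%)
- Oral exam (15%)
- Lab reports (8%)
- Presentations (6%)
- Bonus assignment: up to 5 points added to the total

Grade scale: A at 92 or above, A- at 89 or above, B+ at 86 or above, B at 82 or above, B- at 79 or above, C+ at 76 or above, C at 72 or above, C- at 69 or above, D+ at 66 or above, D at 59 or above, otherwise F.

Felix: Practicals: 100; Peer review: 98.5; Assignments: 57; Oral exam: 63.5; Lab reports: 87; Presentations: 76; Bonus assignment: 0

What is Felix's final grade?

B

Weighted total:
  Practicals 100 × 0.06 = 6
  Peer review 98.5 × 0.47 = 46.295
  Assignments 57 × 0.18 = 10.26
  Oral exam 63.5 × 0.15 = 9.525
  Lab reports 87 × 0.08 = 6.96
  Presentations 76 × 0.06 = 4.56
Sum = 83.6
Bonus assignment: 83.6 + 0 = 83.6
83.6 is ≥ 82 and < 86 → B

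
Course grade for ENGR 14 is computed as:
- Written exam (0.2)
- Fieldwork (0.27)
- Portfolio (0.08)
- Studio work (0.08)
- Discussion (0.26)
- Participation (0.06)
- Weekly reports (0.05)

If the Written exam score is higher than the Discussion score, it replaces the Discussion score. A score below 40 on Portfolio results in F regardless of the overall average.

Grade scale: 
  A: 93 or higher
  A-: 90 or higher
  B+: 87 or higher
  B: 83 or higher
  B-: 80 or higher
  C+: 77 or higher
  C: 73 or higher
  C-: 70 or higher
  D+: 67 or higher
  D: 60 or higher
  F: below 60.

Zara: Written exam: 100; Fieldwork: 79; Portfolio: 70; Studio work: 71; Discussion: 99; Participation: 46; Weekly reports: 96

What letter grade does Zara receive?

B

Written exam (100) > Discussion (99), so Discussion counts as 100.
Portfolio score 70 ≥ 40: minimum met.
Weighted total:
  Written exam 100 × 0.2 = 20
  Fieldwork 79 × 0.27 = 21.33
  Portfolio 70 × 0.08 = 5.6
  Studio work 71 × 0.08 = 5.68
  Discussion 100 × 0.26 = 26
  Participation 46 × 0.06 = 2.76
  Weekly reports 96 × 0.05 = 4.8
Sum = 86.17
86.17 is ≥ 83 and < 87 → B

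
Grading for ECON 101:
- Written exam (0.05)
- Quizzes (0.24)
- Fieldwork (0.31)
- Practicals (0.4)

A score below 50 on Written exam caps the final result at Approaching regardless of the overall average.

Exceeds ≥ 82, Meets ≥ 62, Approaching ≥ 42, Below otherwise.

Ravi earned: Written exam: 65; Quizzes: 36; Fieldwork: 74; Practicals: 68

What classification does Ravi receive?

Written exam score 65 ≥ 50: minimum met.
Weighted total:
  Written exam 65 × 0.05 = 3.25
  Quizzes 36 × 0.24 = 8.64
  Fieldwork 74 × 0.31 = 22.94
  Practicals 68 × 0.4 = 27.2
Sum = 62.03
62.03 is ≥ 62 and < 82 → Meets

Meets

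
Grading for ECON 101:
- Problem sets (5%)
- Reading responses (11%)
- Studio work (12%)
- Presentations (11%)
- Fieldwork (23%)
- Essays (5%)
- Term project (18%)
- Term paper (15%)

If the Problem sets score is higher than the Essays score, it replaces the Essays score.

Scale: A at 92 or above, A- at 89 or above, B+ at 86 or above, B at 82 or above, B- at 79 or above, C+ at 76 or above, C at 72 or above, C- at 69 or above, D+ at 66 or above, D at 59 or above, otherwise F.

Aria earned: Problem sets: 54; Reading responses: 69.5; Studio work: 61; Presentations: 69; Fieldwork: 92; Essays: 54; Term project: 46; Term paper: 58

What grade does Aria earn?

Problem sets (54) ≤ Essays (54), so Essays stays at 54.
Weighted total:
  Problem sets 54 × 0.05 = 2.7
  Reading responses 69.5 × 0.11 = 7.645
  Studio work 61 × 0.12 = 7.32
  Presentations 69 × 0.11 = 7.59
  Fieldwork 92 × 0.23 = 21.16
  Essays 54 × 0.05 = 2.7
  Term project 46 × 0.18 = 8.28
  Term paper 58 × 0.15 = 8.7
Sum = 66.095
66.095 is ≥ 66 and < 69 → D+

D+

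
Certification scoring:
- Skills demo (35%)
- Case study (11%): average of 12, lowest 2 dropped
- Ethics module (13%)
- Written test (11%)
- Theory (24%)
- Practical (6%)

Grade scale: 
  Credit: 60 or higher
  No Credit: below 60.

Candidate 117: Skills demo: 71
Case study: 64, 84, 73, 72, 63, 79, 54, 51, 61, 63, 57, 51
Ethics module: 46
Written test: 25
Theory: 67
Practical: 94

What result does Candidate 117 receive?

Credit

Case study: drop 51, 51 → average of remaining 10 = 670/10 = 67
Weighted total:
  Skills demo 71 × 0.35 = 24.85
  Case study 67 × 0.11 = 7.37
  Ethics module 46 × 0.13 = 5.98
  Written test 25 × 0.11 = 2.75
  Theory 67 × 0.24 = 16.08
  Practical 94 × 0.06 = 5.64
Sum = 62.67
62.67 ≥ 60 → Credit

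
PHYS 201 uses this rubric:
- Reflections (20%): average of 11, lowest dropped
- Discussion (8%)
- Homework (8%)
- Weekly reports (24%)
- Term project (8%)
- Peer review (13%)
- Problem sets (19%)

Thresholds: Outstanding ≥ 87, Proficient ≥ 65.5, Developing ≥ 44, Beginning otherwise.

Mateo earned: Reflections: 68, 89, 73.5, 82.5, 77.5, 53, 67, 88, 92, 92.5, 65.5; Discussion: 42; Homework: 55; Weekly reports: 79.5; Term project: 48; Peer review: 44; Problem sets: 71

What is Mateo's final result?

Proficient

Reflections: drop 53 → average of remaining 10 = 795.5/10 = 79.55
Weighted total:
  Reflections 79.55 × 0.2 = 15.91
  Discussion 42 × 0.08 = 3.36
  Homework 55 × 0.08 = 4.4
  Weekly reports 79.5 × 0.24 = 19.08
  Term project 48 × 0.08 = 3.84
  Peer review 44 × 0.13 = 5.72
  Problem sets 71 × 0.19 = 13.49
Sum = 65.8
65.8 is ≥ 65.5 and < 87 → Proficient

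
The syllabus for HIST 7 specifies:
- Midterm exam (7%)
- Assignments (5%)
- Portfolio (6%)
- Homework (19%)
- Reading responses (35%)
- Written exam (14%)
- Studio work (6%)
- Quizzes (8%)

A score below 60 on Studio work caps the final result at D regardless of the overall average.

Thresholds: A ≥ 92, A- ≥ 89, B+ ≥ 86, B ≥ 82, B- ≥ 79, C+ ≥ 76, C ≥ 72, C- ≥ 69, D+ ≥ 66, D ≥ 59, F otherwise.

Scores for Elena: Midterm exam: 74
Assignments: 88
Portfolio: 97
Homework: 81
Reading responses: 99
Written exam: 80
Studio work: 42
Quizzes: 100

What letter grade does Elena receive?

Studio work score 42 < 60: minimum not met.
Weighted total:
  Midterm exam 74 × 0.07 = 5.18
  Assignments 88 × 0.05 = 4.4
  Portfolio 97 × 0.06 = 5.82
  Homework 81 × 0.19 = 15.39
  Reading responses 99 × 0.35 = 34.65
  Written exam 80 × 0.14 = 11.2
  Studio work 42 × 0.06 = 2.52
  Quizzes 100 × 0.08 = 8
Sum = 87.16
87.16 would be B+; cap at D applies → D.

D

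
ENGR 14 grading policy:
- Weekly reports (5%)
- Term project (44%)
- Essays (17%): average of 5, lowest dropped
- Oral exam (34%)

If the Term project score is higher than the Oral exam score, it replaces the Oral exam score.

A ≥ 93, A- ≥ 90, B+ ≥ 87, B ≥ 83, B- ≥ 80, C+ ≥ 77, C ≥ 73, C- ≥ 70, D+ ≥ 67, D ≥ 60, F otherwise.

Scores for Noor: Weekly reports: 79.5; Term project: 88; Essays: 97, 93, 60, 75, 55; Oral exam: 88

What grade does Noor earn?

B

Essays: drop 55 → average of remaining 4 = 325/4 = 81.25
Term project (88) ≤ Oral exam (88), so Oral exam stays at 88.
Weighted total:
  Weekly reports 79.5 × 0.05 = 3.975
  Term project 88 × 0.44 = 38.72
  Essays 81.25 × 0.17 = 13.8125
  Oral exam 88 × 0.34 = 29.92
Sum = 86.4275
86.4275 is ≥ 83 and < 87 → B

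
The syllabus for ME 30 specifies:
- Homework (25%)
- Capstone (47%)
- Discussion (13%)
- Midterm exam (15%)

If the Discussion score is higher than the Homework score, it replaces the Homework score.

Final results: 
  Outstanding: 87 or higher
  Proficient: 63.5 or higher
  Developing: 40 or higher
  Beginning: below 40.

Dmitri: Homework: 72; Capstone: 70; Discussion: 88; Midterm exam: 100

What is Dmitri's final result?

Discussion (88) > Homework (72), so Homework counts as 88.
Weighted total:
  Homework 88 × 0.25 = 22
  Capstone 70 × 0.47 = 32.9
  Discussion 88 × 0.13 = 11.44
  Midterm exam 100 × 0.15 = 15
Sum = 81.34
81.34 is ≥ 63.5 and < 87 → Proficient

Proficient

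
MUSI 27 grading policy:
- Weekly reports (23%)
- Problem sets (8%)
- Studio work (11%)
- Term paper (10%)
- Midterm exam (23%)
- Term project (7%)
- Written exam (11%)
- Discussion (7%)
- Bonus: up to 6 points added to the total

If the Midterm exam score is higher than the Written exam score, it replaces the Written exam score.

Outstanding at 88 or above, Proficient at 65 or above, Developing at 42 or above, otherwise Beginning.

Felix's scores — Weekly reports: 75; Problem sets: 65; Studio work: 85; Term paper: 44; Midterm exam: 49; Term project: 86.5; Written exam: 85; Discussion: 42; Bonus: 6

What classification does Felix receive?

Midterm exam (49) ≤ Written exam (85), so Written exam stays at 85.
Weighted total:
  Weekly reports 75 × 0.23 = 17.25
  Problem sets 65 × 0.08 = 5.2
  Studio work 85 × 0.11 = 9.35
  Term paper 44 × 0.1 = 4.4
  Midterm exam 49 × 0.23 = 11.27
  Term project 86.5 × 0.07 = 6.055
  Written exam 85 × 0.11 = 9.35
  Discussion 42 × 0.07 = 2.94
Sum = 65.815
Bonus: 65.815 + 6 = 71.815
71.815 is ≥ 65 and < 88 → Proficient

Proficient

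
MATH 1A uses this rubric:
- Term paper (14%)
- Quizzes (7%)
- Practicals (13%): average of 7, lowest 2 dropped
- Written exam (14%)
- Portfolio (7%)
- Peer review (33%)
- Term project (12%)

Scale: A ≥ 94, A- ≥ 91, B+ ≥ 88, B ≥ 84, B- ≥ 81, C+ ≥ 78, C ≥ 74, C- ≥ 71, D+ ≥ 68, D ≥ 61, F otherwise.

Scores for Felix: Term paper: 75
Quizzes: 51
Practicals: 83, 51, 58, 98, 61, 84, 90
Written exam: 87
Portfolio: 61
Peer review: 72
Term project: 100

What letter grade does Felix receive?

Practicals: drop 51, 58 → average of remaining 5 = 416/5 = 83.2
Weighted total:
  Term paper 75 × 0.14 = 10.5
  Quizzes 51 × 0.07 = 3.57
  Practicals 83.2 × 0.13 = 10.816
  Written exam 87 × 0.14 = 12.18
  Portfolio 61 × 0.07 = 4.27
  Peer review 72 × 0.33 = 23.76
  Term project 100 × 0.12 = 12
Sum = 77.096
77.096 is ≥ 74 and < 78 → C

C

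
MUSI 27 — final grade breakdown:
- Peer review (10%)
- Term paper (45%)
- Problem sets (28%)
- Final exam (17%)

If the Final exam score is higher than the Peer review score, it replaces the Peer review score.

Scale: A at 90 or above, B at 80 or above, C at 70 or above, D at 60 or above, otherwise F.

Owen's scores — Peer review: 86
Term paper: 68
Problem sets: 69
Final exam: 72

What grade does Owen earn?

C

Final exam (72) ≤ Peer review (86), so Peer review stays at 86.
Weighted total:
  Peer review 86 × 0.1 = 8.6
  Term paper 68 × 0.45 = 30.6
  Problem sets 69 × 0.28 = 19.32
  Final exam 72 × 0.17 = 12.24
Sum = 70.76
70.76 is ≥ 70 and < 80 → C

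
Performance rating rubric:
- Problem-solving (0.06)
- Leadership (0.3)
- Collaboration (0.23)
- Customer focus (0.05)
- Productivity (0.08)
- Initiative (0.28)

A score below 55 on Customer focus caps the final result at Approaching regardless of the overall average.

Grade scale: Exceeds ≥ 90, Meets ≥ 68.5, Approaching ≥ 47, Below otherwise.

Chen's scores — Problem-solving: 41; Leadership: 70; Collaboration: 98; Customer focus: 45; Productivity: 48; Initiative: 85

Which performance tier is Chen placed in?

Approaching

Customer focus score 45 < 55: minimum not met.
Weighted total:
  Problem-solving 41 × 0.06 = 2.46
  Leadership 70 × 0.3 = 21
  Collaboration 98 × 0.23 = 22.54
  Customer focus 45 × 0.05 = 2.25
  Productivity 48 × 0.08 = 3.84
  Initiative 85 × 0.28 = 23.8
Sum = 75.89
75.89 would be Meets; cap at Approaching applies → Approaching.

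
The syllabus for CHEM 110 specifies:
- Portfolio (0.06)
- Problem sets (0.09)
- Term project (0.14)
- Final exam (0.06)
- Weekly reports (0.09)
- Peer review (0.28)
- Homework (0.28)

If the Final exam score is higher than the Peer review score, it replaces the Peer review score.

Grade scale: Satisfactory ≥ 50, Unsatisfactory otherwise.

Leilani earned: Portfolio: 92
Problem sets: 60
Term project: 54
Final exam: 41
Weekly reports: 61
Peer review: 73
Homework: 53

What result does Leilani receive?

Final exam (41) ≤ Peer review (73), so Peer review stays at 73.
Weighted total:
  Portfolio 92 × 0.06 = 5.52
  Problem sets 60 × 0.09 = 5.4
  Term project 54 × 0.14 = 7.56
  Final exam 41 × 0.06 = 2.46
  Weekly reports 61 × 0.09 = 5.49
  Peer review 73 × 0.28 = 20.44
  Homework 53 × 0.28 = 14.84
Sum = 61.71
61.71 ≥ 50 → Satisfactory

Satisfactory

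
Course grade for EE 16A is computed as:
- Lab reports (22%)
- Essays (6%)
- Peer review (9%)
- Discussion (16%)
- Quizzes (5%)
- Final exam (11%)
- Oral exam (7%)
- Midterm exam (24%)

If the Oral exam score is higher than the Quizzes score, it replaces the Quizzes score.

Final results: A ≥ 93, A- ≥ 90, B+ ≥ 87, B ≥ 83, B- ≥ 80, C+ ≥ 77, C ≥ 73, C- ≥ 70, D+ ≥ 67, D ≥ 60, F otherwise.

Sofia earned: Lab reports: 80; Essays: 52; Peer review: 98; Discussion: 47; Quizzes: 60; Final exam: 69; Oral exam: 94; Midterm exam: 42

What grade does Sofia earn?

D

Oral exam (94) > Quizzes (60), so Quizzes counts as 94.
Weighted total:
  Lab reports 80 × 0.22 = 17.6
  Essays 52 × 0.06 = 3.12
  Peer review 98 × 0.09 = 8.82
  Discussion 47 × 0.16 = 7.52
  Quizzes 94 × 0.05 = 4.7
  Final exam 69 × 0.11 = 7.59
  Oral exam 94 × 0.07 = 6.58
  Midterm exam 42 × 0.24 = 10.08
Sum = 66.01
66.01 is ≥ 60 and < 67 → D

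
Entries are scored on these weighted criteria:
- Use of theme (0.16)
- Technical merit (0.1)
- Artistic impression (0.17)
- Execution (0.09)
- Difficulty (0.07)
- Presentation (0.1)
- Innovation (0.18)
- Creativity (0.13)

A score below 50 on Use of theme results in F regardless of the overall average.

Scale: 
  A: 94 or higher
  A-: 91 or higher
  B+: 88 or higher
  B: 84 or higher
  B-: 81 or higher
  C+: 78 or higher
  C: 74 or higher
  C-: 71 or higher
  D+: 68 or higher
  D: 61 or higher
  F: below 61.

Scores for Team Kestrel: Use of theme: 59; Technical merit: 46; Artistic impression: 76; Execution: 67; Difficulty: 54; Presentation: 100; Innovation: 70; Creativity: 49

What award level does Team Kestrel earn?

Use of theme score 59 ≥ 50: minimum met.
Weighted total:
  Use of theme 59 × 0.16 = 9.44
  Technical merit 46 × 0.1 = 4.6
  Artistic impression 76 × 0.17 = 12.92
  Execution 67 × 0.09 = 6.03
  Difficulty 54 × 0.07 = 3.78
  Presentation 100 × 0.1 = 10
  Innovation 70 × 0.18 = 12.6
  Creativity 49 × 0.13 = 6.37
Sum = 65.74
65.74 is ≥ 61 and < 68 → D

D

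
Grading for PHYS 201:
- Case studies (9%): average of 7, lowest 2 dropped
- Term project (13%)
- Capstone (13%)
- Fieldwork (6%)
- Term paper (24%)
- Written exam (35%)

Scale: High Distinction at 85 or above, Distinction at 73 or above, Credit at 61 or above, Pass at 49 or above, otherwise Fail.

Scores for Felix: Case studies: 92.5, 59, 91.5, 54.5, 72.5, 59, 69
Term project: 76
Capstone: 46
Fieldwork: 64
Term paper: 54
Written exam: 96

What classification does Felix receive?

Case studies: drop 54.5, 59 → average of remaining 5 = 384.5/5 = 76.9
Weighted total:
  Case studies 76.9 × 0.09 = 6.921
  Term project 76 × 0.13 = 9.88
  Capstone 46 × 0.13 = 5.98
  Fieldwork 64 × 0.06 = 3.84
  Term paper 54 × 0.24 = 12.96
  Written exam 96 × 0.35 = 33.6
Sum = 73.181
73.181 is ≥ 73 and < 85 → Distinction

Distinction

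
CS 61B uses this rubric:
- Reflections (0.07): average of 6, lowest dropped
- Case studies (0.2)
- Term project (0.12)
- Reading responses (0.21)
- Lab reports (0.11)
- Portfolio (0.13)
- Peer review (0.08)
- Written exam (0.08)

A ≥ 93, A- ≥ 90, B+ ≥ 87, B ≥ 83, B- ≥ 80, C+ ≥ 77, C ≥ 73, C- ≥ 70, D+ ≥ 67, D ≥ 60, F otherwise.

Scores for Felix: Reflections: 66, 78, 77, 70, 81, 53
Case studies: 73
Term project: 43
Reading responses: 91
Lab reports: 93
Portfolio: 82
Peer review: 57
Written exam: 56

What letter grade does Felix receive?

C

Reflections: drop 53 → average of remaining 5 = 372/5 = 74.4
Weighted total:
  Reflections 74.4 × 0.07 = 5.208
  Case studies 73 × 0.2 = 14.6
  Term project 43 × 0.12 = 5.16
  Reading responses 91 × 0.21 = 19.11
  Lab reports 93 × 0.11 = 10.23
  Portfolio 82 × 0.13 = 10.66
  Peer review 57 × 0.08 = 4.56
  Written exam 56 × 0.08 = 4.48
Sum = 74.008
74.008 is ≥ 73 and < 77 → C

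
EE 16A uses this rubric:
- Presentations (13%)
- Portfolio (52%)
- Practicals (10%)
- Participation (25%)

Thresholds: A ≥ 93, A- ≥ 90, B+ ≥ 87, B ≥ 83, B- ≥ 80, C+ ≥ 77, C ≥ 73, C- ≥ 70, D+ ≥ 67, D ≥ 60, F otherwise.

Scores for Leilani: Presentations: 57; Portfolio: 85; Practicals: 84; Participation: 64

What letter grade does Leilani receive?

C

Weighted total:
  Presentations 57 × 0.13 = 7.41
  Portfolio 85 × 0.52 = 44.2
  Practicals 84 × 0.1 = 8.4
  Participation 64 × 0.25 = 16
Sum = 76.01
76.01 is ≥ 73 and < 77 → C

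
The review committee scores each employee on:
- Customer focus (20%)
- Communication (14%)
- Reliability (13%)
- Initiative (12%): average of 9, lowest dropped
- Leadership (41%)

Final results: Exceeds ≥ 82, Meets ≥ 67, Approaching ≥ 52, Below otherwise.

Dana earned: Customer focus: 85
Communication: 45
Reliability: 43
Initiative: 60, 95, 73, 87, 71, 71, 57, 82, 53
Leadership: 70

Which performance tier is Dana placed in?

Approaching

Initiative: drop 53 → average of remaining 8 = 596/8 = 74.5
Weighted total:
  Customer focus 85 × 0.2 = 17
  Communication 45 × 0.14 = 6.3
  Reliability 43 × 0.13 = 5.59
  Initiative 74.5 × 0.12 = 8.94
  Leadership 70 × 0.41 = 28.7
Sum = 66.53
66.53 is ≥ 52 and < 67 → Approaching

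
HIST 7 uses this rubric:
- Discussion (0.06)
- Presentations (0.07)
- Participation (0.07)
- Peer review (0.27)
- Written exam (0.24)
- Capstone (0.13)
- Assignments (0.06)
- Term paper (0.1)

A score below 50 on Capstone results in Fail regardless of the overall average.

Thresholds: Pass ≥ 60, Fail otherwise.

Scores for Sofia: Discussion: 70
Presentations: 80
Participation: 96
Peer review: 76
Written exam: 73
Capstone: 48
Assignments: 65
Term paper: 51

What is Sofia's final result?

Capstone score 48 < 50: minimum not met.
Weighted total:
  Discussion 70 × 0.06 = 4.2
  Presentations 80 × 0.07 = 5.6
  Participation 96 × 0.07 = 6.72
  Peer review 76 × 0.27 = 20.52
  Written exam 73 × 0.24 = 17.52
  Capstone 48 × 0.13 = 6.24
  Assignments 65 × 0.06 = 3.9
  Term paper 51 × 0.1 = 5.1
Sum = 69.8
Because the Capstone minimum was not met, the result is Fail.

Fail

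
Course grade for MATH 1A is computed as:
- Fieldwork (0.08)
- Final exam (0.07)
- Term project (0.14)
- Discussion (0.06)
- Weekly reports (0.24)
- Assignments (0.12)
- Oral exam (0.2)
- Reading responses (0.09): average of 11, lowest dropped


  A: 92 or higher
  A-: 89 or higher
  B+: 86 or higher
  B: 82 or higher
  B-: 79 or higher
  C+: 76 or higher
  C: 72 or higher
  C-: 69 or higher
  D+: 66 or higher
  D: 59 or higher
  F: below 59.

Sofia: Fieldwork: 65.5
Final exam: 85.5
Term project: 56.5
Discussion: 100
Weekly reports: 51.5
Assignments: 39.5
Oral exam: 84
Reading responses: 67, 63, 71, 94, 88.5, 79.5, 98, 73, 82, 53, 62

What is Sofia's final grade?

D+

Reading responses: drop 53 → average of remaining 10 = 778/10 = 77.8
Weighted total:
  Fieldwork 65.5 × 0.08 = 5.24
  Final exam 85.5 × 0.07 = 5.985
  Term project 56.5 × 0.14 = 7.91
  Discussion 100 × 0.06 = 6
  Weekly reports 51.5 × 0.24 = 12.36
  Assignments 39.5 × 0.12 = 4.74
  Oral exam 84 × 0.2 = 16.8
  Reading responses 77.8 × 0.09 = 7.002
Sum = 66.037
66.037 is ≥ 66 and < 69 → D+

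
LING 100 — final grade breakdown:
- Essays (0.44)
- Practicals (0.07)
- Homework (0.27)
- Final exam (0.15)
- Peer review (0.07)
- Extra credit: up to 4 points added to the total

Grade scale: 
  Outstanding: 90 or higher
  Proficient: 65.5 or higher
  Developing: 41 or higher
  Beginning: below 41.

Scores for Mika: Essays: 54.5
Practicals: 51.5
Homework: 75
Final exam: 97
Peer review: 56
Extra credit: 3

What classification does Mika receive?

Proficient

Weighted total:
  Essays 54.5 × 0.44 = 23.98
  Practicals 51.5 × 0.07 = 3.605
  Homework 75 × 0.27 = 20.25
  Final exam 97 × 0.15 = 14.55
  Peer review 56 × 0.07 = 3.92
Sum = 66.305
Extra credit: 66.305 + 3 = 69.305
69.305 is ≥ 65.5 and < 90 → Proficient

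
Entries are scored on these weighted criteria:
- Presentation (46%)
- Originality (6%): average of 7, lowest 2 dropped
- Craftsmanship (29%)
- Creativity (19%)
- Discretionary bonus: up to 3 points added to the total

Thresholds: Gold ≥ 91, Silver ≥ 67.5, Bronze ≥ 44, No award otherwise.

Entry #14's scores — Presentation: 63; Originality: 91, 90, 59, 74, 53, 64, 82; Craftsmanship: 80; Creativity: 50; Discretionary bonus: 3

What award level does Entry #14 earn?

Originality: drop 53, 59 → average of remaining 5 = 401/5 = 80.2
Weighted total:
  Presentation 63 × 0.46 = 28.98
  Originality 80.2 × 0.06 = 4.812
  Craftsmanship 80 × 0.29 = 23.2
  Creativity 50 × 0.19 = 9.5
Sum = 66.492
Discretionary bonus: 66.492 + 3 = 69.492
69.492 is ≥ 67.5 and < 91 → Silver

Silver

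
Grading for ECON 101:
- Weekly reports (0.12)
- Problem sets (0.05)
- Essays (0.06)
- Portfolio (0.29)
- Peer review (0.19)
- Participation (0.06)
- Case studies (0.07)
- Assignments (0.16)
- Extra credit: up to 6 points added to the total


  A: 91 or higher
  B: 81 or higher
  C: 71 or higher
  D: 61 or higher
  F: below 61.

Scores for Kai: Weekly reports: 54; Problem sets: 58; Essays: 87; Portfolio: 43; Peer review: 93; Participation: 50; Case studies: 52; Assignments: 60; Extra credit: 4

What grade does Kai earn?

Weighted total:
  Weekly reports 54 × 0.12 = 6.48
  Problem sets 58 × 0.05 = 2.9
  Essays 87 × 0.06 = 5.22
  Portfolio 43 × 0.29 = 12.47
  Peer review 93 × 0.19 = 17.67
  Participation 50 × 0.06 = 3
  Case studies 52 × 0.07 = 3.64
  Assignments 60 × 0.16 = 9.6
Sum = 60.98
Extra credit: 60.98 + 4 = 64.98
64.98 is ≥ 61 and < 71 → D

D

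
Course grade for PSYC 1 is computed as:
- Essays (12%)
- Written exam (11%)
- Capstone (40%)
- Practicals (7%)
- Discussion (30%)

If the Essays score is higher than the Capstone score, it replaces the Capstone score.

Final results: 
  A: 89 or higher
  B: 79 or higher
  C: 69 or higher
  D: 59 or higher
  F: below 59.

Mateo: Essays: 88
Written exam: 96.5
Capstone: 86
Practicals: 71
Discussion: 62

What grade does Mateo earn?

B

Essays (88) > Capstone (86), so Capstone counts as 88.
Weighted total:
  Essays 88 × 0.12 = 10.56
  Written exam 96.5 × 0.11 = 10.615
  Capstone 88 × 0.4 = 35.2
  Practicals 71 × 0.07 = 4.97
  Discussion 62 × 0.3 = 18.6
Sum = 79.945
79.945 is ≥ 79 and < 89 → B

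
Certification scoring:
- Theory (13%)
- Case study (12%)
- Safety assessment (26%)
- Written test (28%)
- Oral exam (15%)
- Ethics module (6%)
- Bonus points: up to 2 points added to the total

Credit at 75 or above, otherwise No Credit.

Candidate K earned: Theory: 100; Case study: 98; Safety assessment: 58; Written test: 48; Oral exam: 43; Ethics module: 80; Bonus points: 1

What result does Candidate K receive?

Weighted total:
  Theory 100 × 0.13 = 13
  Case study 98 × 0.12 = 11.76
  Safety assessment 58 × 0.26 = 15.08
  Written test 48 × 0.28 = 13.44
  Oral exam 43 × 0.15 = 6.45
  Ethics module 80 × 0.06 = 4.8
Sum = 64.53
Bonus points: 64.53 + 1 = 65.53
65.53 < 75 → No Credit

No Credit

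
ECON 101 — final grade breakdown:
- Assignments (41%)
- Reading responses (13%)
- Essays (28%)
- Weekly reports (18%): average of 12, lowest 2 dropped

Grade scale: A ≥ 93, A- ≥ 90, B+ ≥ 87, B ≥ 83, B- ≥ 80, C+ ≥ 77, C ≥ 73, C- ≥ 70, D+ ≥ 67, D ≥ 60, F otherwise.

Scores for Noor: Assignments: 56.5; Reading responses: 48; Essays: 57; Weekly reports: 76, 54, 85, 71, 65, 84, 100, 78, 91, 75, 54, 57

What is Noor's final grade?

F

Weekly reports: drop 54, 54 → average of remaining 10 = 782/10 = 78.2
Weighted total:
  Assignments 56.5 × 0.41 = 23.165
  Reading responses 48 × 0.13 = 6.24
  Essays 57 × 0.28 = 15.96
  Weekly reports 78.2 × 0.18 = 14.076
Sum = 59.441
59.441 < 60 → F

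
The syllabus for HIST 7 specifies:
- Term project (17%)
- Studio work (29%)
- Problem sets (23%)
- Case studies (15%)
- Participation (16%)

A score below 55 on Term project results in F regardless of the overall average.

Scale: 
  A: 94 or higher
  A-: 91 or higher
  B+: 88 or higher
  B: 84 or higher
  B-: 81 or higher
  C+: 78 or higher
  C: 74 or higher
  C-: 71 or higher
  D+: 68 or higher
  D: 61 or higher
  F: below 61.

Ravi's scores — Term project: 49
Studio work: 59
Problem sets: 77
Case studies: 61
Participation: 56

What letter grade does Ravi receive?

Term project score 49 < 55: minimum not met.
Weighted total:
  Term project 49 × 0.17 = 8.33
  Studio work 59 × 0.29 = 17.11
  Problem sets 77 × 0.23 = 17.71
  Case studies 61 × 0.15 = 9.15
  Participation 56 × 0.16 = 8.96
Sum = 61.26
Because the Term project minimum was not met, the result is F.

F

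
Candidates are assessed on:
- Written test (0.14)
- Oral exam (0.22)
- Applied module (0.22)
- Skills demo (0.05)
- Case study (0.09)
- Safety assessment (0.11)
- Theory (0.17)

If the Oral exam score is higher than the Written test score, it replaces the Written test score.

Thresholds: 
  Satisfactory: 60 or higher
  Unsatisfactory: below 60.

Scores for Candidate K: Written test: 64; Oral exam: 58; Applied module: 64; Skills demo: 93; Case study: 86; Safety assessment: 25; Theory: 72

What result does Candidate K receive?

Oral exam (58) ≤ Written test (64), so Written test stays at 64.
Weighted total:
  Written test 64 × 0.14 = 8.96
  Oral exam 58 × 0.22 = 12.76
  Applied module 64 × 0.22 = 14.08
  Skills demo 93 × 0.05 = 4.65
  Case study 86 × 0.09 = 7.74
  Safety assessment 25 × 0.11 = 2.75
  Theory 72 × 0.17 = 12.24
Sum = 63.18
63.18 ≥ 60 → Satisfactory

Satisfactory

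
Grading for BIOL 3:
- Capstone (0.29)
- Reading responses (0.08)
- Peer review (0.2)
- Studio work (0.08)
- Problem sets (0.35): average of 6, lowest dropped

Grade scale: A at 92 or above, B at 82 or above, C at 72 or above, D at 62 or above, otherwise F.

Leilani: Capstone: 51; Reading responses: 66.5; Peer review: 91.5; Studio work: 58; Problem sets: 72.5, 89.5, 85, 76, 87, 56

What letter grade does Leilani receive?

Problem sets: drop 56 → average of remaining 5 = 410/5 = 82
Weighted total:
  Capstone 51 × 0.29 = 14.79
  Reading responses 66.5 × 0.08 = 5.32
  Peer review 91.5 × 0.2 = 18.3
  Studio work 58 × 0.08 = 4.64
  Problem sets 82 × 0.35 = 28.7
Sum = 71.75
71.75 is ≥ 62 and < 72 → D

D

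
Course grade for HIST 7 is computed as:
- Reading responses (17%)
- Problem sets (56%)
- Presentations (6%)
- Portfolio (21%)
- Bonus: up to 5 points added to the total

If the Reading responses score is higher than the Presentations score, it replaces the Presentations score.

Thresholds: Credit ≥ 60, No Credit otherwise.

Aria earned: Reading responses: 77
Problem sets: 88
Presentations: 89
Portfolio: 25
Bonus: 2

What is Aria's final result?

Credit

Reading responses (77) ≤ Presentations (89), so Presentations stays at 89.
Weighted total:
  Reading responses 77 × 0.17 = 13.09
  Problem sets 88 × 0.56 = 49.28
  Presentations 89 × 0.06 = 5.34
  Portfolio 25 × 0.21 = 5.25
Sum = 72.96
Bonus: 72.96 + 2 = 74.96
74.96 ≥ 60 → Credit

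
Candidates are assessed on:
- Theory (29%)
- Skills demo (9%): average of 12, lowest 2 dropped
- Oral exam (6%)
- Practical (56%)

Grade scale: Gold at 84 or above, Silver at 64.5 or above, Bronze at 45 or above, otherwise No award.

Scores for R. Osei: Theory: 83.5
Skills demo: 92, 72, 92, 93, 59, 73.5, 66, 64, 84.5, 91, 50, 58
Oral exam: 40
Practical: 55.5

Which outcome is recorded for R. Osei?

Skills demo: drop 50, 58 → average of remaining 10 = 787/10 = 78.7
Weighted total:
  Theory 83.5 × 0.29 = 24.215
  Skills demo 78.7 × 0.09 = 7.083
  Oral exam 40 × 0.06 = 2.4
  Practical 55.5 × 0.56 = 31.08
Sum = 64.778
64.778 is ≥ 64.5 and < 84 → Silver

Silver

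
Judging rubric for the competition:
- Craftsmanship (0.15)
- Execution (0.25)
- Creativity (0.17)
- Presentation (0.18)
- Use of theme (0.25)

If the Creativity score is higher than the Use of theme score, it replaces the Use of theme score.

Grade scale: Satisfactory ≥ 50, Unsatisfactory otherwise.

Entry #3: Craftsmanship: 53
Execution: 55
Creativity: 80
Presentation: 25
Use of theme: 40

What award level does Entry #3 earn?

Creativity (80) > Use of theme (40), so Use of theme counts as 80.
Weighted total:
  Craftsmanship 53 × 0.15 = 7.95
  Execution 55 × 0.25 = 13.75
  Creativity 80 × 0.17 = 13.6
  Presentation 25 × 0.18 = 4.5
  Use of theme 80 × 0.25 = 20
Sum = 59.8
59.8 ≥ 50 → Satisfactory

Satisfactory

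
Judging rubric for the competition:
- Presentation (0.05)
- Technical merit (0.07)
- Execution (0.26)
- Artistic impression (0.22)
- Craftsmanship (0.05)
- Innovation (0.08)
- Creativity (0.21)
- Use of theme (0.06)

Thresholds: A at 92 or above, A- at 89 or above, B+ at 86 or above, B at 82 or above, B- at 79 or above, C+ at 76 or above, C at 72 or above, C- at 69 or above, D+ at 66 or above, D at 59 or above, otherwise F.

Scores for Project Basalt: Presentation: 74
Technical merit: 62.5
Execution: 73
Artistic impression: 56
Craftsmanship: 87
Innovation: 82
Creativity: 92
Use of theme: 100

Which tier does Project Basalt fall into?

C

Weighted total:
  Presentation 74 × 0.05 = 3.7
  Technical merit 62.5 × 0.07 = 4.375
  Execution 73 × 0.26 = 18.98
  Artistic impression 56 × 0.22 = 12.32
  Craftsmanship 87 × 0.05 = 4.35
  Innovation 82 × 0.08 = 6.56
  Creativity 92 × 0.21 = 19.32
  Use of theme 100 × 0.06 = 6
Sum = 75.605
75.605 is ≥ 72 and < 76 → C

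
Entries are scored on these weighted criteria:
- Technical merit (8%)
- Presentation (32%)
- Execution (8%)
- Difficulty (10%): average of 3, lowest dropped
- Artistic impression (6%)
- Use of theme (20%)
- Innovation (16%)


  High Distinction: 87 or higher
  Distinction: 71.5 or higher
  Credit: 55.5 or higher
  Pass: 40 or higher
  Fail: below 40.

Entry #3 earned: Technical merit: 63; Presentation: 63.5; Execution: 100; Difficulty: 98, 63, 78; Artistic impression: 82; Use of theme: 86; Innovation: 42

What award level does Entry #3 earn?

Difficulty: drop 63 → average of remaining 2 = 176/2 = 88
Weighted total:
  Technical merit 63 × 0.08 = 5.04
  Presentation 63.5 × 0.32 = 20.32
  Execution 100 × 0.08 = 8
  Difficulty 88 × 0.1 = 8.8
  Artistic impression 82 × 0.06 = 4.92
  Use of theme 86 × 0.2 = 17.2
  Innovation 42 × 0.16 = 6.72
Sum = 71
71 is ≥ 55.5 and < 71.5 → Credit

Credit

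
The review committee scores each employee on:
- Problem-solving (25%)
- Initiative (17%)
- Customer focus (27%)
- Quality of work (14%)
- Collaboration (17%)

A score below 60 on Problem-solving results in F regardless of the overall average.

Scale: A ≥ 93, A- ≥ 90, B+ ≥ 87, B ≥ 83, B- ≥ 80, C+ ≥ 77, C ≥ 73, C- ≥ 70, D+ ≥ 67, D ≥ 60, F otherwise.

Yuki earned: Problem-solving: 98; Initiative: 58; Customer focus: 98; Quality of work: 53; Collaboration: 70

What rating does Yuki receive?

Problem-solving score 98 ≥ 60: minimum met.
Weighted total:
  Problem-solving 98 × 0.25 = 24.5
  Initiative 58 × 0.17 = 9.86
  Customer focus 98 × 0.27 = 26.46
  Quality of work 53 × 0.14 = 7.42
  Collaboration 70 × 0.17 = 11.9
Sum = 80.14
80.14 is ≥ 80 and < 83 → B-

B-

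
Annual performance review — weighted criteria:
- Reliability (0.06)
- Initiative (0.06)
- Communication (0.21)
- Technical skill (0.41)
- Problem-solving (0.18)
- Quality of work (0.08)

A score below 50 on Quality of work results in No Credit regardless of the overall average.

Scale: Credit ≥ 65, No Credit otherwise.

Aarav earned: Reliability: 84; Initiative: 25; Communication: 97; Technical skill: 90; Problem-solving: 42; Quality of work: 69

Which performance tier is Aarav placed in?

Quality of work score 69 ≥ 50: minimum met.
Weighted total:
  Reliability 84 × 0.06 = 5.04
  Initiative 25 × 0.06 = 1.5
  Communication 97 × 0.21 = 20.37
  Technical skill 90 × 0.41 = 36.9
  Problem-solving 42 × 0.18 = 7.56
  Quality of work 69 × 0.08 = 5.52
Sum = 76.89
76.89 ≥ 65 → Credit

Credit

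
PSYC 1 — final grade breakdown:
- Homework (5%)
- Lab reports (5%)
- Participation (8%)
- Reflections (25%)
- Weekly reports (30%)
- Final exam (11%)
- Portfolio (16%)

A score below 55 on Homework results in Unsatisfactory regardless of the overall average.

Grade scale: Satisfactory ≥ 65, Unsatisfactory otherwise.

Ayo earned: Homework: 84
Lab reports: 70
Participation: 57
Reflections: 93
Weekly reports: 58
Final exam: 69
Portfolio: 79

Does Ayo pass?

Homework score 84 ≥ 55: minimum met.
Weighted total:
  Homework 84 × 0.05 = 4.2
  Lab reports 70 × 0.05 = 3.5
  Participation 57 × 0.08 = 4.56
  Reflections 93 × 0.25 = 23.25
  Weekly reports 58 × 0.3 = 17.4
  Final exam 69 × 0.11 = 7.59
  Portfolio 79 × 0.16 = 12.64
Sum = 73.14
73.14 ≥ 65 → Satisfactory

Satisfactory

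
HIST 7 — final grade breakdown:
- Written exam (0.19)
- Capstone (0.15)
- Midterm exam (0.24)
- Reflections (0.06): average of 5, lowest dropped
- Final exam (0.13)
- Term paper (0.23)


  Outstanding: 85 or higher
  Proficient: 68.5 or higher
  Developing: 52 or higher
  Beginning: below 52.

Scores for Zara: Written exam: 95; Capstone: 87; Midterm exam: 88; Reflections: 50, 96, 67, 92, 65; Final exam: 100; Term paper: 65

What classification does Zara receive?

Reflections: drop 50 → average of remaining 4 = 320/4 = 80
Weighted total:
  Written exam 95 × 0.19 = 18.05
  Capstone 87 × 0.15 = 13.05
  Midterm exam 88 × 0.24 = 21.12
  Reflections 80 × 0.06 = 4.8
  Final exam 100 × 0.13 = 13
  Term paper 65 × 0.23 = 14.95
Sum = 84.97
84.97 is ≥ 68.5 and < 85 → Proficient

Proficient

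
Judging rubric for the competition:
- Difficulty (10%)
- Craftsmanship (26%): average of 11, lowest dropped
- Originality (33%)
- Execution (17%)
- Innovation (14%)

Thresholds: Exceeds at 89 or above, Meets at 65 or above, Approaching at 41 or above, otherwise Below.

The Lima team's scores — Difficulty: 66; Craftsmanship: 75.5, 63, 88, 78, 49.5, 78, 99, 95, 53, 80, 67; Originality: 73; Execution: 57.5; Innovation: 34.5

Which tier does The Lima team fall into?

Craftsmanship: drop 49.5 → average of remaining 10 = 776.5/10 = 77.65
Weighted total:
  Difficulty 66 × 0.1 = 6.6
  Craftsmanship 77.65 × 0.26 = 20.189
  Originality 73 × 0.33 = 24.09
  Execution 57.5 × 0.17 = 9.775
  Innovation 34.5 × 0.14 = 4.83
Sum = 65.484
65.484 is ≥ 65 and < 89 → Meets

Meets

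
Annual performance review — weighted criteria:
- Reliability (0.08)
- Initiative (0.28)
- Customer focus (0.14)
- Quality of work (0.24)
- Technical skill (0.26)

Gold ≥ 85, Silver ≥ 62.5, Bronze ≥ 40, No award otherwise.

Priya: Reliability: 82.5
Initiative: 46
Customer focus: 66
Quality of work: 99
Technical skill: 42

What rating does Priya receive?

Silver

Weighted total:
  Reliability 82.5 × 0.08 = 6.6
  Initiative 46 × 0.28 = 12.88
  Customer focus 66 × 0.14 = 9.24
  Quality of work 99 × 0.24 = 23.76
  Technical skill 42 × 0.26 = 10.92
Sum = 63.4
63.4 is ≥ 62.5 and < 85 → Silver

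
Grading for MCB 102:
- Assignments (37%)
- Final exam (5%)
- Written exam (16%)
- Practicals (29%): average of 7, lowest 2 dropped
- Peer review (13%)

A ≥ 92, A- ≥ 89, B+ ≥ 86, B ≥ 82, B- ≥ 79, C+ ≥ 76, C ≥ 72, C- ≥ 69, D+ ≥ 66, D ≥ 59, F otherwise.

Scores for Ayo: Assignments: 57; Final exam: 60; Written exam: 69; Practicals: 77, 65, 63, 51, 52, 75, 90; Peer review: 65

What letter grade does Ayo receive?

Practicals: drop 51, 52 → average of remaining 5 = 370/5 = 74
Weighted total:
  Assignments 57 × 0.37 = 21.09
  Final exam 60 × 0.05 = 3
  Written exam 69 × 0.16 = 11.04
  Practicals 74 × 0.29 = 21.46
  Peer review 65 × 0.13 = 8.45
Sum = 65.04
65.04 is ≥ 59 and < 66 → D

D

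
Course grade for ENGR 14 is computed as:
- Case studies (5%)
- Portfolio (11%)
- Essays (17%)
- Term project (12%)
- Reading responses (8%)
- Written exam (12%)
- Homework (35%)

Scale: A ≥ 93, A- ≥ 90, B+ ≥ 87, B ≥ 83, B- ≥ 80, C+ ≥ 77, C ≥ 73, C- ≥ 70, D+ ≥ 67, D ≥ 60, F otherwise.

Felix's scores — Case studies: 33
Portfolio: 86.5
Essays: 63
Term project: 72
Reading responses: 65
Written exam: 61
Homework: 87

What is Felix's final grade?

Weighted total:
  Case studies 33 × 0.05 = 1.65
  Portfolio 86.5 × 0.11 = 9.515
  Essays 63 × 0.17 = 10.71
  Term project 72 × 0.12 = 8.64
  Reading responses 65 × 0.08 = 5.2
  Written exam 61 × 0.12 = 7.32
  Homework 87 × 0.35 = 30.45
Sum = 73.485
73.485 is ≥ 73 and < 77 → C

C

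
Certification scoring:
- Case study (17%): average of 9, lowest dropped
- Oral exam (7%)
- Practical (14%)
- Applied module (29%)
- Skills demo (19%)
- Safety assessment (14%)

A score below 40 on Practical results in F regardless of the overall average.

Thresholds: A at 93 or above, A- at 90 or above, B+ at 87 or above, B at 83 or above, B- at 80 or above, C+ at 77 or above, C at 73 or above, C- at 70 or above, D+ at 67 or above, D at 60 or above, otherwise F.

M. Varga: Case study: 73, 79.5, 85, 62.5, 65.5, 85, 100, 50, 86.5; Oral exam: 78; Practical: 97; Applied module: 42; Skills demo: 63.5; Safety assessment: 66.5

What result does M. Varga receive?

Case study: drop 50 → average of remaining 8 = 637/8 = 79.625
Practical score 97 ≥ 40: minimum met.
Weighted total:
  Case study 79.625 × 0.17 = 13.53625
  Oral exam 78 × 0.07 = 5.46
  Practical 97 × 0.14 = 13.58
  Applied module 42 × 0.29 = 12.18
  Skills demo 63.5 × 0.19 = 12.065
  Safety assessment 66.5 × 0.14 = 9.31
Sum = 66.13125
66.13125 is ≥ 60 and < 67 → D

D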